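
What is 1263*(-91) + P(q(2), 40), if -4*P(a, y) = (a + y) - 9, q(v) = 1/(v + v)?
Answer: -1839053/16 ≈ -1.1494e+5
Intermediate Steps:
q(v) = 1/(2*v)
P(a, y) = 9/4 - a/4 - y/4 (P(a, y) = -((a + y) - 9)/4 = -(-9 + a + y)/4 = 9/4 - a/4 - y/4)
1263*(-91) + P(q(2), 40) = 1263*(-91) + (9/4 - 1/(8*2) - 1/4*40) = -114933 + (9/4 - 1/(8*2) - 10) = -114933 + (9/4 - 1/4*1/4 - 10) = -114933 + (9/4 - 1/16 - 10) = -114933 - 125/16 = -1839053/16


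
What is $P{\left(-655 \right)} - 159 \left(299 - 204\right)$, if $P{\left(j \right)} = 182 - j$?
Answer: $-14268$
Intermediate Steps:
$P{\left(-655 \right)} - 159 \left(299 - 204\right) = \left(182 - -655\right) - 159 \left(299 - 204\right) = \left(182 + 655\right) - 15105 = 837 - 15105 = -14268$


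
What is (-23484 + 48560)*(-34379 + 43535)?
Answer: 229595856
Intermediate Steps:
(-23484 + 48560)*(-34379 + 43535) = 25076*9156 = 229595856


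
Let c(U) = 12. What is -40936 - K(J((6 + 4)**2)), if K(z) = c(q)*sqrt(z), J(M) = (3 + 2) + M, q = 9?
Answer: -40936 - 12*sqrt(105) ≈ -41059.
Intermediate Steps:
J(M) = 5 + M
K(z) = 12*sqrt(z)
-40936 - K(J((6 + 4)**2)) = -40936 - 12*sqrt(5 + (6 + 4)**2) = -40936 - 12*sqrt(5 + 10**2) = -40936 - 12*sqrt(5 + 100) = -40936 - 12*sqrt(105)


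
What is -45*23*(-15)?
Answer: 15525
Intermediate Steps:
-45*23*(-15) = -1035*(-15) = 15525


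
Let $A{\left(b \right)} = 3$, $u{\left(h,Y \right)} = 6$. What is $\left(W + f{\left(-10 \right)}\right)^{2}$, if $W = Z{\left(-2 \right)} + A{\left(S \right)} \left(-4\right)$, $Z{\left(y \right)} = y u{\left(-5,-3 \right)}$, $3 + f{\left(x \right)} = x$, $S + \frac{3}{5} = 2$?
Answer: $1369$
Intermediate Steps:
$S = \frac{7}{5}$ ($S = - \frac{3}{5} + 2 = \frac{7}{5} \approx 1.4$)
$f{\left(x \right)} = -3 + x$
$Z{\left(y \right)} = 6 y$ ($Z{\left(y \right)} = y 6 = 6 y$)
$W = -24$ ($W = 6 \left(-2\right) + 3 \left(-4\right) = -12 - 12 = -24$)
$\left(W + f{\left(-10 \right)}\right)^{2} = \left(-24 - 13\right)^{2} = \left(-37\right)^{2} = 1369$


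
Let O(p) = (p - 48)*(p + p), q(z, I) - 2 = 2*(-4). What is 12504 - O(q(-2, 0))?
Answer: 11856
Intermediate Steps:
q(z, I) = -6 (q(z, I) = 2 + 2*(-4) = 2 - 8 = -6)
O(p) = 2*p*(-48 + p) (O(p) = (-48 + p)*(2*p) = 2*p*(-48 + p))
12504 - O(q(-2, 0)) = 12504 - 2*(-6)*(-48 - 6) = 12504 - 2*(-6)*(-54) = 12504 - 1*648 = 12504 - 648 = 11856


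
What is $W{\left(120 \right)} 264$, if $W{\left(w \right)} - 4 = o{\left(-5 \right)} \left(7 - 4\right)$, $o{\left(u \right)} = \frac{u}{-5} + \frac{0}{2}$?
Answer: $1848$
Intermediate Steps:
$o{\left(u \right)} = - \frac{u}{5}$ ($o{\left(u \right)} = u \left(- \frac{1}{5}\right) + 0 \cdot \frac{1}{2} = - \frac{u}{5} + 0 = - \frac{u}{5}$)
$W{\left(w \right)} = 7$ ($W{\left(w \right)} = 4 + \left(- \frac{1}{5}\right) \left(-5\right) \left(7 - 4\right) = 4 + 1 \cdot 3 = 4 + 3 = 7$)
$W{\left(120 \right)} 264 = 7 \cdot 264 = 1848$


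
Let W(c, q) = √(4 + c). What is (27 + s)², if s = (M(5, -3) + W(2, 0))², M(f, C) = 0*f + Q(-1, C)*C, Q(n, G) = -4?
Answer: 34785 + 8496*√6 ≈ 55596.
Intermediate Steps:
M(f, C) = -4*C (M(f, C) = 0*f - 4*C = 0 - 4*C = -4*C)
s = (12 + √6)² (s = (-4*(-3) + √(4 + 2))² = (12 + √6)² ≈ 208.79)
(27 + s)² = (27 + (12 + √6)²)²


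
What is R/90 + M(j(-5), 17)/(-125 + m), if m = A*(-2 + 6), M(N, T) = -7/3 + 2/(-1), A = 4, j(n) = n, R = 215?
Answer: 4765/1962 ≈ 2.4286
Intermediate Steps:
M(N, T) = -13/3 (M(N, T) = -7*⅓ + 2*(-1) = -7/3 - 2 = -13/3)
m = 16 (m = 4*(-2 + 6) = 4*4 = 16)
R/90 + M(j(-5), 17)/(-125 + m) = 215/90 - 13/(3*(-125 + 16)) = 215*(1/90) - 13/3/(-109) = 43/18 - 13/3*(-1/109) = 43/18 + 13/327 = 4765/1962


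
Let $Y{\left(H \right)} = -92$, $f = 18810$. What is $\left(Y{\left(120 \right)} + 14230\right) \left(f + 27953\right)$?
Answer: $661135294$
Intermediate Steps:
$\left(Y{\left(120 \right)} + 14230\right) \left(f + 27953\right) = \left(-92 + 14230\right) \left(18810 + 27953\right) = 14138 \cdot 46763 = 661135294$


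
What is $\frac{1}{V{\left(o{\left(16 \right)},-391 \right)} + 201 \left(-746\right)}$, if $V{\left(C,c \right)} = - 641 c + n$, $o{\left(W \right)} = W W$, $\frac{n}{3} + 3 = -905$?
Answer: $\frac{1}{97961} \approx 1.0208 \cdot 10^{-5}$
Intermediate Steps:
$n = -2724$ ($n = -9 + 3 \left(-905\right) = -9 - 2715 = -2724$)
$o{\left(W \right)} = W^{2}$
$V{\left(C,c \right)} = -2724 - 641 c$ ($V{\left(C,c \right)} = - 641 c - 2724 = -2724 - 641 c$)
$\frac{1}{V{\left(o{\left(16 \right)},-391 \right)} + 201 \left(-746\right)} = \frac{1}{\left(-2724 - -250631\right) + 201 \left(-746\right)} = \frac{1}{\left(-2724 + 250631\right) - 149946} = \frac{1}{247907 - 149946} = \frac{1}{97961}$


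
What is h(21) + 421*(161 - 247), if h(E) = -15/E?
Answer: -253447/7 ≈ -36207.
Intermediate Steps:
h(21) + 421*(161 - 247) = -15/21 + 421*(161 - 247) = -15*1/21 + 421*(-86) = -5/7 - 36206 = -253447/7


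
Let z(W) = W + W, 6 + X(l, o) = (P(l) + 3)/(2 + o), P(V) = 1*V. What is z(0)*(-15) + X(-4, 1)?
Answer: -19/3 ≈ -6.3333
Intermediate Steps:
P(V) = V
X(l, o) = -6 + (3 + l)/(2 + o) (X(l, o) = -6 + (l + 3)/(2 + o) = -6 + (3 + l)/(2 + o))
z(W) = 2*W
z(0)*(-15) + X(-4, 1) = (2*0)*(-15) + (-9 - 4 - 6*1)/(2 + 1) = 0*(-15) + (-9 - 4 - 6)/3 = 0 + (1/3)*(-19) = 0 - 19/3 = -19/3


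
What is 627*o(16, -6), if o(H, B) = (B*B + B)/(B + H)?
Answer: 1881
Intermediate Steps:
o(H, B) = (B + B²)/(B + H) (o(H, B) = (B² + B)/(B + H) = (B + B²)/(B + H))
627*o(16, -6) = 627*(-6*(1 - 6)/(-6 + 16)) = 627*(-6*(-5)/10) = 627*(-6*⅒*(-5)) = 627*3 = 1881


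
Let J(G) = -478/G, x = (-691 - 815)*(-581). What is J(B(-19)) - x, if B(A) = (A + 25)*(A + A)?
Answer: -99748165/114 ≈ -8.7498e+5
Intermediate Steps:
B(A) = 2*A*(25 + A) (B(A) = (25 + A)*(2*A) = 2*A*(25 + A))
x = 874986 (x = -1506*(-581) = 874986)
J(B(-19)) - x = -478*(-1/(38*(25 - 19))) - 1*874986 = -478/(2*(-19)*6) - 874986 = -478/(-228) - 874986 = -478*(-1/228) - 874986 = 239/114 - 874986 = -99748165/114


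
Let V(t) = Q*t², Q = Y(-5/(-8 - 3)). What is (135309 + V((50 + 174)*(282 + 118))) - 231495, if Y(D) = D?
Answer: 40139741954/11 ≈ 3.6491e+9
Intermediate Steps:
Q = 5/11 (Q = -5/(-8 - 3) = -5/(-11) = -5*(-1/11) = 5/11 ≈ 0.45455)
V(t) = 5*t²/11
(135309 + V((50 + 174)*(282 + 118))) - 231495 = (135309 + 5*((50 + 174)*(282 + 118))²/11) - 231495 = (135309 + 5*(224*400)²/11) - 231495 = (135309 + (5/11)*89600²) - 231495 = (135309 + (5/11)*8028160000) - 231495 = (135309 + 40140800000/11) - 231495 = 40142288399/11 - 231495 = 40139741954/11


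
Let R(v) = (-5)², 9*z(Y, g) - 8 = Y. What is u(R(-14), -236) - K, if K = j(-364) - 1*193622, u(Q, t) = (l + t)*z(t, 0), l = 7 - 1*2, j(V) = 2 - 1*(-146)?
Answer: 199326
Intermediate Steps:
z(Y, g) = 8/9 + Y/9
R(v) = 25
j(V) = 148 (j(V) = 2 + 146 = 148)
l = 5 (l = 7 - 2 = 5)
u(Q, t) = (5 + t)*(8/9 + t/9)
K = -193474 (K = 148 - 1*193622 = 148 - 193622 = -193474)
u(R(-14), -236) - K = (5 - 236)*(8 - 236)/9 - 1*(-193474) = (⅑)*(-231)*(-228) + 193474 = 5852 + 193474 = 199326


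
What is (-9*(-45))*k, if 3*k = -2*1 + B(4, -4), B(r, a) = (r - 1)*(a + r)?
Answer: -270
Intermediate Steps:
B(r, a) = (-1 + r)*(a + r)
k = -2/3 (k = (-2*1 + (4**2 - 1*(-4) - 1*4 - 4*4))/3 = (-2 + (16 + 4 - 4 - 16))/3 = (-2 + 0)/3 = (1/3)*(-2) = -2/3 ≈ -0.66667)
(-9*(-45))*k = -9*(-45)*(-2/3) = 405*(-2/3) = -270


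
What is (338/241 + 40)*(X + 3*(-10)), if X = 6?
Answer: -239472/241 ≈ -993.66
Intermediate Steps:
(338/241 + 40)*(X + 3*(-10)) = (338/241 + 40)*(6 + 3*(-10)) = (338*(1/241) + 40)*(6 - 30) = (338/241 + 40)*(-24) = (9978/241)*(-24) = -239472/241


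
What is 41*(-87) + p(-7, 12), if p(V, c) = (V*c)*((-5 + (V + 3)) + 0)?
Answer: -2811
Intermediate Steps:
p(V, c) = V*c*(-2 + V) (p(V, c) = (V*c)*((-5 + (3 + V)) + 0) = (V*c)*((-2 + V) + 0) = (V*c)*(-2 + V) = V*c*(-2 + V))
41*(-87) + p(-7, 12) = 41*(-87) - 7*12*(-2 - 7) = -3567 - 7*12*(-9) = -3567 + 756 = -2811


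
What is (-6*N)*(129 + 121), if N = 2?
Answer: -3000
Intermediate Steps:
(-6*N)*(129 + 121) = (-6*2)*(129 + 121) = -12*250 = -3000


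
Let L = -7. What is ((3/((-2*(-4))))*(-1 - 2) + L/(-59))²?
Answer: 225625/222784 ≈ 1.0128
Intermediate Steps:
((3/((-2*(-4))))*(-1 - 2) + L/(-59))² = ((3/((-2*(-4))))*(-1 - 2) - 7/(-59))² = ((3/8)*(-3) - 7*(-1/59))² = ((3*(⅛))*(-3) + 7/59)² = ((3/8)*(-3) + 7/59)² = (-9/8 + 7/59)² = (-475/472)² = 225625/222784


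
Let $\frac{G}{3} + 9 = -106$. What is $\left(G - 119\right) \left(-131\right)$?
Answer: $60784$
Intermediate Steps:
$G = -345$ ($G = -27 + 3 \left(-106\right) = -27 - 318 = -345$)
$\left(G - 119\right) \left(-131\right) = \left(-345 - 119\right) \left(-131\right) = \left(-464\right) \left(-131\right) = 60784$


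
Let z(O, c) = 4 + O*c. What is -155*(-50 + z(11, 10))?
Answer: -9920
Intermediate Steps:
-155*(-50 + z(11, 10)) = -155*(-50 + (4 + 11*10)) = -155*(-50 + (4 + 110)) = -155*(-50 + 114) = -155*64 = -9920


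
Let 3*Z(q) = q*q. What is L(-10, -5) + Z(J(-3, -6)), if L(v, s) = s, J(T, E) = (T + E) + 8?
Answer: -14/3 ≈ -4.6667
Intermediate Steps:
J(T, E) = 8 + E + T (J(T, E) = (E + T) + 8 = 8 + E + T)
Z(q) = q**2/3 (Z(q) = (q*q)/3 = q**2/3)
L(-10, -5) + Z(J(-3, -6)) = -5 + (8 - 6 - 3)**2/3 = -5 + (1/3)*(-1)**2 = -5 + (1/3)*1 = -5 + 1/3 = -14/3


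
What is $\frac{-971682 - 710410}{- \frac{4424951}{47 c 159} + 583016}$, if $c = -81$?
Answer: $- \frac{1018192154796}{352911588959} \approx -2.8851$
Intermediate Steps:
$\frac{-971682 - 710410}{- \frac{4424951}{47 c 159} + 583016} = \frac{-971682 - 710410}{- \frac{4424951}{47 \left(-81\right) 159} + 583016} = - \frac{1682092}{- \frac{4424951}{\left(-3807\right) 159} + 583016} = - \frac{1682092}{- \frac{4424951}{-605313} + 583016} = - \frac{1682092}{\left(-4424951\right) \left(- \frac{1}{605313}\right) + 583016} = - \frac{1682092}{\frac{4424951}{605313} + 583016} = - \frac{1682092}{\frac{352911588959}{605313}} = \left(-1682092\right) \frac{605313}{352911588959} = - \frac{1018192154796}{352911588959}$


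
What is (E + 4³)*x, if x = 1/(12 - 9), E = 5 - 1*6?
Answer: 21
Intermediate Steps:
E = -1 (E = 5 - 6 = -1)
x = ⅓ (x = 1/3 = ⅓ ≈ 0.33333)
(E + 4³)*x = (-1 + 4³)*(⅓) = (-1 + 64)*(⅓) = 63*(⅓) = 21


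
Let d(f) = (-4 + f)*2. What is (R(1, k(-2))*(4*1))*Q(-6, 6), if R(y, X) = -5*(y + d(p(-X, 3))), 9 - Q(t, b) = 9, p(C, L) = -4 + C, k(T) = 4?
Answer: 0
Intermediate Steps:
d(f) = -8 + 2*f
Q(t, b) = 0 (Q(t, b) = 9 - 1*9 = 9 - 9 = 0)
R(y, X) = 80 - 5*y + 10*X (R(y, X) = -5*(y + (-8 + 2*(-4 - X))) = -5*(y + (-8 + (-8 - 2*X))) = -5*(y + (-16 - 2*X)) = -5*(-16 + y - 2*X) = 80 - 5*y + 10*X)
(R(1, k(-2))*(4*1))*Q(-6, 6) = ((80 - 5*1 + 10*4)*(4*1))*0 = ((80 - 5 + 40)*4)*0 = (115*4)*0 = 460*0 = 0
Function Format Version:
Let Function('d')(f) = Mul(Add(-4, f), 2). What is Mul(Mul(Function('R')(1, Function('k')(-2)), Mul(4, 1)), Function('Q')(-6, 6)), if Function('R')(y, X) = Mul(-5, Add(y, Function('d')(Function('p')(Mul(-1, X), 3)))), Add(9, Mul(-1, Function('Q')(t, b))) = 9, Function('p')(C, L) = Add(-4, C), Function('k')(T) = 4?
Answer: 0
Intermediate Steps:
Function('d')(f) = Add(-8, Mul(2, f))
Function('Q')(t, b) = 0 (Function('Q')(t, b) = Add(9, Mul(-1, 9)) = Add(9, -9) = 0)
Function('R')(y, X) = Add(80, Mul(-5, y), Mul(10, X)) (Function('R')(y, X) = Mul(-5, Add(y, Add(-8, Mul(2, Add(-4, Mul(-1, X)))))) = Mul(-5, Add(y, Add(-8, Add(-8, Mul(-2, X))))) = Mul(-5, Add(y, Add(-16, Mul(-2, X)))) = Mul(-5, Add(-16, y, Mul(-2, X))) = Add(80, Mul(-5, y), Mul(10, X)))
Mul(Mul(Function('R')(1, Function('k')(-2)), Mul(4, 1)), Function('Q')(-6, 6)) = Mul(Mul(Add(80, Mul(-5, 1), Mul(10, 4)), Mul(4, 1)), 0) = Mul(Mul(Add(80, -5, 40), 4), 0) = Mul(Mul(115, 4), 0) = Mul(460, 0) = 0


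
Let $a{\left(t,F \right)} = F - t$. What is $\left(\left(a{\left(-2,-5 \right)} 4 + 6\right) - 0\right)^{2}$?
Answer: $36$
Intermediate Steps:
$\left(\left(a{\left(-2,-5 \right)} 4 + 6\right) - 0\right)^{2} = \left(\left(\left(-5 - -2\right) 4 + 6\right) - 0\right)^{2} = \left(\left(\left(-5 + 2\right) 4 + 6\right) + 0\right)^{2} = \left(\left(\left(-3\right) 4 + 6\right) + 0\right)^{2} = \left(\left(-12 + 6\right) + 0\right)^{2} = \left(-6 + 0\right)^{2} = \left(-6\right)^{2} = 36$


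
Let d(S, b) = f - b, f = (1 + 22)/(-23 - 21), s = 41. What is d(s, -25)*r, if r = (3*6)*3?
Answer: 29079/22 ≈ 1321.8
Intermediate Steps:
f = -23/44 (f = 23/(-44) = 23*(-1/44) = -23/44 ≈ -0.52273)
d(S, b) = -23/44 - b
r = 54 (r = 18*3 = 54)
d(s, -25)*r = (-23/44 - 1*(-25))*54 = (-23/44 + 25)*54 = (1077/44)*54 = 29079/22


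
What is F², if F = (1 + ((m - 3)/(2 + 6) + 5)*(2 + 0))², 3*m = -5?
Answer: 12117361/1296 ≈ 9349.8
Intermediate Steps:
m = -5/3 (m = (⅓)*(-5) = -5/3 ≈ -1.6667)
F = 3481/36 (F = (1 + ((-5/3 - 3)/(2 + 6) + 5)*(2 + 0))² = (1 + (-14/3/8 + 5)*2)² = (1 + (-14/3*⅛ + 5)*2)² = (1 + (-7/12 + 5)*2)² = (1 + (53/12)*2)² = (1 + 53/6)² = (59/6)² = 3481/36 ≈ 96.694)
F² = (3481/36)² = 12117361/1296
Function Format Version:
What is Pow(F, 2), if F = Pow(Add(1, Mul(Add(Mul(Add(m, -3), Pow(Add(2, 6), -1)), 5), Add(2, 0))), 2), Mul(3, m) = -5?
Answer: Rational(12117361, 1296) ≈ 9349.8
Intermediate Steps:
m = Rational(-5, 3) (m = Mul(Rational(1, 3), -5) = Rational(-5, 3) ≈ -1.6667)
F = Rational(3481, 36) (F = Pow(Add(1, Mul(Add(Mul(Add(Rational(-5, 3), -3), Pow(Add(2, 6), -1)), 5), Add(2, 0))), 2) = Pow(Add(1, Mul(Add(Mul(Rational(-14, 3), Pow(8, -1)), 5), 2)), 2) = Pow(Add(1, Mul(Add(Mul(Rational(-14, 3), Rational(1, 8)), 5), 2)), 2) = Pow(Add(1, Mul(Add(Rational(-7, 12), 5), 2)), 2) = Pow(Add(1, Mul(Rational(53, 12), 2)), 2) = Pow(Add(1, Rational(53, 6)), 2) = Pow(Rational(59, 6), 2) = Rational(3481, 36) ≈ 96.694)
Pow(F, 2) = Pow(Rational(3481, 36), 2) = Rational(12117361, 1296)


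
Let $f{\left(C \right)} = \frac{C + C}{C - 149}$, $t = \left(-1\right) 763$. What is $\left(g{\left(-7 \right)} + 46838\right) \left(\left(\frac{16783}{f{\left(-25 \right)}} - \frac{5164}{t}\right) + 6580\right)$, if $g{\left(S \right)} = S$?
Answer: $\frac{58057089559013}{19075} \approx 3.0436 \cdot 10^{9}$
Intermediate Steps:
$t = -763$
$f{\left(C \right)} = \frac{2 C}{-149 + C}$
$\left(g{\left(-7 \right)} + 46838\right) \left(\left(\frac{16783}{f{\left(-25 \right)}} - \frac{5164}{t}\right) + 6580\right) = \left(-7 + 46838\right) \left(\left(\frac{16783}{2 \left(-25\right) \frac{1}{-149 - 25}} - \frac{5164}{-763}\right) + 6580\right) = 46831 \left(\left(\frac{16783}{2 \left(-25\right) \frac{1}{-174}} - - \frac{5164}{763}\right) + 6580\right) = 46831 \left(\left(\frac{16783}{2 \left(-25\right) \left(- \frac{1}{174}\right)} + \frac{5164}{763}\right) + 6580\right) = 46831 \left(\left(\frac{16783}{\frac{25}{87}} + \frac{5164}{763}\right) + 6580\right) = 46831 \left(\left(16783 \cdot \frac{87}{25} + \frac{5164}{763}\right) + 6580\right) = 46831 \left(\left(\frac{1460121}{25} + \frac{5164}{763}\right) + 6580\right) = 46831 \left(\frac{1114201423}{19075} + 6580\right) = 46831 \cdot \frac{1239714923}{19075} = \frac{58057089559013}{19075}$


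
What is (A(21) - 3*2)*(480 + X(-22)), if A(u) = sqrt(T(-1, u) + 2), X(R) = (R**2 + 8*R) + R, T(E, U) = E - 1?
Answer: -4596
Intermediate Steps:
T(E, U) = -1 + E
X(R) = R**2 + 9*R
A(u) = 0 (A(u) = sqrt((-1 - 1) + 2) = sqrt(-2 + 2) = sqrt(0) = 0)
(A(21) - 3*2)*(480 + X(-22)) = (0 - 3*2)*(480 - 22*(9 - 22)) = (0 - 6)*(480 - 22*(-13)) = -6*(480 + 286) = -6*766 = -4596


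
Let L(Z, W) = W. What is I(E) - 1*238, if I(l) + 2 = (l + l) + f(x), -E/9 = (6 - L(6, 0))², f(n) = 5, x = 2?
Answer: -883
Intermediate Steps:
E = -324 (E = -9*(6 - 1*0)² = -9*(6 + 0)² = -9*6² = -9*36 = -324)
I(l) = 3 + 2*l (I(l) = -2 + ((l + l) + 5) = -2 + (2*l + 5) = -2 + (5 + 2*l) = 3 + 2*l)
I(E) - 1*238 = (3 + 2*(-324)) - 1*238 = (3 - 648) - 238 = -645 - 238 = -883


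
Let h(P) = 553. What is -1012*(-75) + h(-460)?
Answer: 76453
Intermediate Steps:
-1012*(-75) + h(-460) = -1012*(-75) + 553 = 75900 + 553 = 76453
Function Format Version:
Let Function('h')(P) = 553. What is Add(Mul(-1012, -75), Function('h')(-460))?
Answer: 76453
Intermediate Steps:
Add(Mul(-1012, -75), Function('h')(-460)) = Add(Mul(-1012, -75), 553) = Add(75900, 553) = 76453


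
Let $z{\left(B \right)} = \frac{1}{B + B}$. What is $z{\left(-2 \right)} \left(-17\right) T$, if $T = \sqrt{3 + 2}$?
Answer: $\frac{17 \sqrt{5}}{4} \approx 9.5033$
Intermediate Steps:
$z{\left(B \right)} = \frac{1}{2 B}$
$T = \sqrt{5} \approx 2.2361$
$z{\left(-2 \right)} \left(-17\right) T = \frac{1}{2 \left(-2\right)} \left(-17\right) \sqrt{5} = \frac{1}{2} \left(- \frac{1}{2}\right) \left(-17\right) \sqrt{5} = \left(- \frac{1}{4}\right) \left(-17\right) \sqrt{5} = \frac{17 \sqrt{5}}{4}$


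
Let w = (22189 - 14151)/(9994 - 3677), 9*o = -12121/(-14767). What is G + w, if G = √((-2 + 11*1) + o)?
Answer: 8038/6317 + 2*√4460549554/44301 ≈ 4.2876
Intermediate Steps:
o = 12121/132903 (o = (-12121/(-14767))/9 = (-12121*(-1/14767))/9 = (⅑)*(12121/14767) = 12121/132903 ≈ 0.091202)
w = 8038/6317 ≈ 1.2724
G = 2*√4460549554/44301 (G = √((-2 + 11*1) + 12121/132903) = √((-2 + 11) + 12121/132903) = √(9 + 12121/132903) = √(1208248/132903) = 2*√4460549554/44301 ≈ 3.0152)
G + w = 2*√4460549554/44301 + 8038/6317 = 8038/6317 + 2*√4460549554/44301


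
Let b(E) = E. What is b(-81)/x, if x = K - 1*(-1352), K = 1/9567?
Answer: -774927/12934585 ≈ -0.059911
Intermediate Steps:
K = 1/9567 ≈ 0.00010453
x = 12934585/9567 (x = 1/9567 - 1*(-1352) = 1/9567 + 1352 = 12934585/9567 ≈ 1352.0)
b(-81)/x = -81/12934585/9567 = -81*9567/12934585 = -774927/12934585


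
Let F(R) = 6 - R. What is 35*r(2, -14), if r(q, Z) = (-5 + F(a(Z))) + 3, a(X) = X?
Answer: 630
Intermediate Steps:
r(q, Z) = 4 - Z (r(q, Z) = (-5 + (6 - Z)) + 3 = (1 - Z) + 3 = 4 - Z)
35*r(2, -14) = 35*(4 - 1*(-14)) = 35*(4 + 14) = 35*18 = 630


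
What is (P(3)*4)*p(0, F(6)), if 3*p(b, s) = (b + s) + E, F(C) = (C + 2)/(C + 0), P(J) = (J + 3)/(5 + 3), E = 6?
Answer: 22/3 ≈ 7.3333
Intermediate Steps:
P(J) = 3/8 + J/8 (P(J) = (3 + J)/8 = (3 + J)*(⅛) = 3/8 + J/8)
F(C) = (2 + C)/C
p(b, s) = 2 + b/3 + s/3 (p(b, s) = ((b + s) + 6)/3 = (6 + b + s)/3 = 2 + b/3 + s/3)
(P(3)*4)*p(0, F(6)) = ((3/8 + (⅛)*3)*4)*(2 + (⅓)*0 + ((2 + 6)/6)/3) = ((3/8 + 3/8)*4)*(2 + 0 + ((⅙)*8)/3) = ((¾)*4)*(2 + 0 + (⅓)*(4/3)) = 3*(2 + 0 + 4/9) = 3*(22/9) = 22/3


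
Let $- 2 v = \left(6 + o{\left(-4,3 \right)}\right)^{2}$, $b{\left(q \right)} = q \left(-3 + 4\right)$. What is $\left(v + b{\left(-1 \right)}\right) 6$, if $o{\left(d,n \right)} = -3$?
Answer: $-33$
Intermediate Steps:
$b{\left(q \right)} = q$ ($b{\left(q \right)} = q 1 = q$)
$v = - \frac{9}{2}$ ($v = - \frac{\left(6 - 3\right)^{2}}{2} = - \frac{3^{2}}{2} = \left(- \frac{1}{2}\right) 9 = - \frac{9}{2} \approx -4.5$)
$\left(v + b{\left(-1 \right)}\right) 6 = \left(- \frac{9}{2} - 1\right) 6 = \left(- \frac{11}{2}\right) 6 = -33$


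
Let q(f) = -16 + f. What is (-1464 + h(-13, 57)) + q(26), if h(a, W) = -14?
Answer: -1468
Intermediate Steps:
(-1464 + h(-13, 57)) + q(26) = (-1464 - 14) + (-16 + 26) = -1478 + 10 = -1468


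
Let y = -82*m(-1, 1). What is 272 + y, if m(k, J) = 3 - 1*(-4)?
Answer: -302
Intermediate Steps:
m(k, J) = 7 (m(k, J) = 3 + 4 = 7)
y = -574 (y = -82*7 = -574)
272 + y = 272 - 574 = -302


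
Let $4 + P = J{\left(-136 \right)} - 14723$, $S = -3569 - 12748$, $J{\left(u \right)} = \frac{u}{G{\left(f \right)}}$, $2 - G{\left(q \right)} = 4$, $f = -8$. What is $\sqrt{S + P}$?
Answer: $176 i \approx 176.0 i$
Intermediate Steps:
$G{\left(q \right)} = -2$ ($G{\left(q \right)} = 2 - 4 = -2$)
$J{\left(u \right)} = - \frac{u}{2}$ ($J{\left(u \right)} = \frac{u}{-2} = u \left(- \frac{1}{2}\right) = - \frac{u}{2}$)
$S = -16317$
$P = -14659$ ($P = -4 - 14655 = -14659$)
$\sqrt{S + P} = \sqrt{-16317 - 14659} = \sqrt{-30976} = 176 i$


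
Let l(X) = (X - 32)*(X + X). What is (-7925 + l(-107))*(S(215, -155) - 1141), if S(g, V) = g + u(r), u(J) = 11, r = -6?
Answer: -19966215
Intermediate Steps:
S(g, V) = 11 + g (S(g, V) = g + 11 = 11 + g)
l(X) = 2*X*(-32 + X) (l(X) = (-32 + X)*(2*X) = 2*X*(-32 + X))
(-7925 + l(-107))*(S(215, -155) - 1141) = (-7925 + 2*(-107)*(-32 - 107))*((11 + 215) - 1141) = (-7925 + 2*(-107)*(-139))*(226 - 1141) = (-7925 + 29746)*(-915) = 21821*(-915) = -19966215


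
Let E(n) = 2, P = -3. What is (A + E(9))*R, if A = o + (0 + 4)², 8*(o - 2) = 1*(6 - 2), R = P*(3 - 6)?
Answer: 369/2 ≈ 184.50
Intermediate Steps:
R = 9 (R = -3*(3 - 6) = -3*(-3) = 9)
o = 5/2 (o = 2 + (1*(6 - 2))/8 = 2 + (1*4)/8 = 2 + (⅛)*4 = 2 + ½ = 5/2 ≈ 2.5000)
A = 37/2 (A = 5/2 + (0 + 4)² = 5/2 + 4² = 5/2 + 16 = 37/2 ≈ 18.500)
(A + E(9))*R = (37/2 + 2)*9 = (41/2)*9 = 369/2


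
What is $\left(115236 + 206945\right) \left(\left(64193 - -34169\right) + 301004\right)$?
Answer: $128668137246$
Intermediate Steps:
$\left(115236 + 206945\right) \left(\left(64193 - -34169\right) + 301004\right) = 322181 \left(\left(64193 + 34169\right) + 301004\right) = 322181 \left(98362 + 301004\right) = 322181 \cdot 399366 = 128668137246$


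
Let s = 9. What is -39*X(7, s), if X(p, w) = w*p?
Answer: -2457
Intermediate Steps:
X(p, w) = p*w
-39*X(7, s) = -273*9 = -39*63 = -2457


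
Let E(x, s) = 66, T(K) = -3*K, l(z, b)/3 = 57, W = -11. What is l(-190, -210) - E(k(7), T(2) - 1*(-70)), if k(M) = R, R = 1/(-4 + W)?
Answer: 105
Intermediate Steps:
l(z, b) = 171 (l(z, b) = 3*57 = 171)
R = -1/15 (R = 1/(-4 - 11) = 1/(-15) = -1/15 ≈ -0.066667)
k(M) = -1/15
l(-190, -210) - E(k(7), T(2) - 1*(-70)) = 171 - 1*66 = 171 - 66 = 105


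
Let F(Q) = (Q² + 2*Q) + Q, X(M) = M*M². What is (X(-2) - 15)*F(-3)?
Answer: 0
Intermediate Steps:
X(M) = M³
F(Q) = Q² + 3*Q
(X(-2) - 15)*F(-3) = ((-2)³ - 15)*(-3*(3 - 3)) = (-8 - 15)*(-3*0) = -23*0 = 0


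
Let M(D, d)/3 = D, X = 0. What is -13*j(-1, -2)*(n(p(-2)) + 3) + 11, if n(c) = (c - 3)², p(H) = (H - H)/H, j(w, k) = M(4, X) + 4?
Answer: -2485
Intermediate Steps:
M(D, d) = 3*D
j(w, k) = 16 (j(w, k) = 3*4 + 4 = 12 + 4 = 16)
p(H) = 0 (p(H) = 0/H = 0)
n(c) = (-3 + c)²
-13*j(-1, -2)*(n(p(-2)) + 3) + 11 = -208*((-3 + 0)² + 3) + 11 = -208*((-3)² + 3) + 11 = -208*(9 + 3) + 11 = -208*12 + 11 = -13*192 + 11 = -2496 + 11 = -2485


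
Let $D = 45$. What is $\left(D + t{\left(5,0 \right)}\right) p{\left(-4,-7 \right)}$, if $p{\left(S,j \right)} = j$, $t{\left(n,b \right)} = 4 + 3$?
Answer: $-364$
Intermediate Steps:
$t{\left(n,b \right)} = 7$
$\left(D + t{\left(5,0 \right)}\right) p{\left(-4,-7 \right)} = \left(45 + 7\right) \left(-7\right) = 52 \left(-7\right) = -364$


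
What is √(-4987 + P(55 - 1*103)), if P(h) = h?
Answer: I*√5035 ≈ 70.958*I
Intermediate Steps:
√(-4987 + P(55 - 1*103)) = √(-4987 + (55 - 1*103)) = √(-4987 + (55 - 103)) = √(-4987 - 48) = √(-5035) = I*√5035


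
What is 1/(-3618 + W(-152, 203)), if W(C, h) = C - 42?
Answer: -1/3812 ≈ -0.00026233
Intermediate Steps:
W(C, h) = -42 + C
1/(-3618 + W(-152, 203)) = 1/(-3618 + (-42 - 152)) = 1/(-3618 - 194) = 1/(-3812) = -1/3812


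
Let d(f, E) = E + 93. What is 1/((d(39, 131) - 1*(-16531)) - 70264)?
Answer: -1/53509 ≈ -1.8688e-5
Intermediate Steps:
d(f, E) = 93 + E
1/((d(39, 131) - 1*(-16531)) - 70264) = 1/(((93 + 131) - 1*(-16531)) - 70264) = 1/((224 + 16531) - 70264) = 1/(16755 - 70264) = 1/(-53509) = -1/53509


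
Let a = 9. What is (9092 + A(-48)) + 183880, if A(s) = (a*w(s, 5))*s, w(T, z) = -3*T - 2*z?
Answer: 135084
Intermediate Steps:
A(s) = s*(-90 - 27*s) (A(s) = (9*(-3*s - 2*5))*s = (9*(-3*s - 10))*s = (9*(-10 - 3*s))*s = (-90 - 27*s)*s = s*(-90 - 27*s))
(9092 + A(-48)) + 183880 = (9092 - 9*(-48)*(10 + 3*(-48))) + 183880 = (9092 - 9*(-48)*(10 - 144)) + 183880 = (9092 - 9*(-48)*(-134)) + 183880 = (9092 - 57888) + 183880 = -48796 + 183880 = 135084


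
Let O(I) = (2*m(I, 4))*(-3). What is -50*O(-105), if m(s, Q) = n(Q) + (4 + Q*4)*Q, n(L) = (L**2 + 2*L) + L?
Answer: 32400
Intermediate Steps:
n(L) = L**2 + 3*L
m(s, Q) = Q*(3 + Q) + Q*(4 + 4*Q) (m(s, Q) = Q*(3 + Q) + (4 + Q*4)*Q = Q*(3 + Q) + (4 + 4*Q)*Q = Q*(3 + Q) + Q*(4 + 4*Q))
O(I) = -648 (O(I) = (2*(4*(7 + 5*4)))*(-3) = (2*(4*(7 + 20)))*(-3) = (2*(4*27))*(-3) = (2*108)*(-3) = 216*(-3) = -648)
-50*O(-105) = -50*(-648) = 32400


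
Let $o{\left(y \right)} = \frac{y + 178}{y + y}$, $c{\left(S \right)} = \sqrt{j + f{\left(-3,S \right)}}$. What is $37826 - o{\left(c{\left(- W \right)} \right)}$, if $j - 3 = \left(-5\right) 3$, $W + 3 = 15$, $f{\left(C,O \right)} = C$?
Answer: $\frac{75651}{2} + \frac{89 i \sqrt{15}}{15} \approx 37826.0 + 22.98 i$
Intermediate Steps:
$W = 12$ ($W = -3 + 15 = 12$)
$j = -12$ ($j = 3 - 15 = -12$)
$c{\left(S \right)} = i \sqrt{15}$ ($c{\left(S \right)} = \sqrt{-12 - 3} = \sqrt{-15} = i \sqrt{15}$)
$o{\left(y \right)} = \frac{178 + y}{2 y}$
$37826 - o{\left(c{\left(- W \right)} \right)} = 37826 - \frac{178 + i \sqrt{15}}{2 i \sqrt{15}} = 37826 - \frac{- \frac{i \sqrt{15}}{15} \left(178 + i \sqrt{15}\right)}{2} = 37826 - - \frac{i \sqrt{15} \left(178 + i \sqrt{15}\right)}{30} = 37826 + \frac{i \sqrt{15} \left(178 + i \sqrt{15}\right)}{30}$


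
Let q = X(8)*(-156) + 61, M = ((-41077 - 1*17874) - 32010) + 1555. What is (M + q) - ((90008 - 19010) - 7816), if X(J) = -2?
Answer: -152215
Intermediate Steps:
M = -89406 (M = ((-41077 - 17874) - 32010) + 1555 = (-58951 - 32010) + 1555 = -90961 + 1555 = -89406)
q = 373 (q = -2*(-156) + 61 = 312 + 61 = 373)
(M + q) - ((90008 - 19010) - 7816) = (-89406 + 373) - ((90008 - 19010) - 7816) = -89033 - (70998 - 7816) = -89033 - 1*63182 = -89033 - 63182 = -152215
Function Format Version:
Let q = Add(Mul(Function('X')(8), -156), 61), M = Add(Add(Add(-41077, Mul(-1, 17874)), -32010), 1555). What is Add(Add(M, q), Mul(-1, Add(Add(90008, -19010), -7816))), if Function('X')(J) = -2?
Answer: -152215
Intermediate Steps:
M = -89406 (M = Add(Add(Add(-41077, -17874), -32010), 1555) = Add(Add(-58951, -32010), 1555) = Add(-90961, 1555) = -89406)
q = 373 (q = Add(Mul(-2, -156), 61) = Add(312, 61) = 373)
Add(Add(M, q), Mul(-1, Add(Add(90008, -19010), -7816))) = Add(Add(-89406, 373), Mul(-1, Add(Add(90008, -19010), -7816))) = Add(-89033, Mul(-1, Add(70998, -7816))) = Add(-89033, Mul(-1, 63182)) = Add(-89033, -63182) = -152215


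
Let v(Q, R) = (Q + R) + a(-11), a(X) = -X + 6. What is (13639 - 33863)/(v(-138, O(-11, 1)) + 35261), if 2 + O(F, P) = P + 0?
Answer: -20224/35139 ≈ -0.57554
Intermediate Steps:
a(X) = 6 - X
O(F, P) = -2 + P (O(F, P) = -2 + (P + 0) = -2 + P)
v(Q, R) = 17 + Q + R (v(Q, R) = (Q + R) + (6 - 1*(-11)) = (Q + R) + (6 + 11) = (Q + R) + 17 = 17 + Q + R)
(13639 - 33863)/(v(-138, O(-11, 1)) + 35261) = (13639 - 33863)/((17 - 138 + (-2 + 1)) + 35261) = -20224/((17 - 138 - 1) + 35261) = -20224/(-122 + 35261) = -20224/35139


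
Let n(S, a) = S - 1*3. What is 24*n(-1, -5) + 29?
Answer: -67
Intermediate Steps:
n(S, a) = -3 + S (n(S, a) = S - 3 = -3 + S)
24*n(-1, -5) + 29 = 24*(-3 - 1) + 29 = 24*(-4) + 29 = -96 + 29 = -67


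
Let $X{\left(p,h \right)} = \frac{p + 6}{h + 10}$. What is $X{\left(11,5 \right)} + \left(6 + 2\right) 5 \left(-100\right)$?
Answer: $- \frac{59983}{15} \approx -3998.9$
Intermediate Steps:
$X{\left(p,h \right)} = \frac{6 + p}{10 + h}$
$X{\left(11,5 \right)} + \left(6 + 2\right) 5 \left(-100\right) = \frac{6 + 11}{10 + 5} + \left(6 + 2\right) 5 \left(-100\right) = \frac{1}{15} \cdot 17 + 8 \cdot 5 \left(-100\right) = \frac{1}{15} \cdot 17 + 40 \left(-100\right) = \frac{17}{15} - 4000 = - \frac{59983}{15}$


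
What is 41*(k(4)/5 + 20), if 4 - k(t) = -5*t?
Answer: 5084/5 ≈ 1016.8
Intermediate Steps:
k(t) = 4 + 5*t (k(t) = 4 - (-5)*t = 4 + 5*t)
41*(k(4)/5 + 20) = 41*((4 + 5*4)/5 + 20) = 41*((4 + 20)*(⅕) + 20) = 41*(24*(⅕) + 20) = 41*(24/5 + 20) = 41*(124/5) = 5084/5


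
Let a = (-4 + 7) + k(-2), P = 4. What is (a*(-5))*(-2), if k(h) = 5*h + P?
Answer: -30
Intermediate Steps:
k(h) = 4 + 5*h (k(h) = 5*h + 4 = 4 + 5*h)
a = -3 (a = (-4 + 7) + (4 + 5*(-2)) = 3 + (4 - 10) = 3 - 6 = -3)
(a*(-5))*(-2) = -3*(-5)*(-2) = 15*(-2) = -30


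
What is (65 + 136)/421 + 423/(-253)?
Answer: -127230/106513 ≈ -1.1945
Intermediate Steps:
(65 + 136)/421 + 423/(-253) = 201*(1/421) + 423*(-1/253) = 201/421 - 423/253 = -127230/106513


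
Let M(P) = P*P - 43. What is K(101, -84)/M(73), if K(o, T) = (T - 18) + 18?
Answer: -14/881 ≈ -0.015891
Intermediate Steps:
M(P) = -43 + P² (M(P) = P² - 43 = -43 + P²)
K(o, T) = T (K(o, T) = (-18 + T) + 18 = T)
K(101, -84)/M(73) = -84/(-43 + 73²) = -84/(-43 + 5329) = -84/5286 = -84*1/5286 = -14/881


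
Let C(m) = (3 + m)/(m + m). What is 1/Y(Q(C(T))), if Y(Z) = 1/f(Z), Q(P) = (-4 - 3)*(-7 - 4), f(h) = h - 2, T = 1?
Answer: 75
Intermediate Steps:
f(h) = -2 + h
C(m) = (3 + m)/(2*m) (C(m) = (3 + m)/((2*m)) = (3 + m)*(1/(2*m)) = (3 + m)/(2*m))
Q(P) = 77 (Q(P) = -7*(-11) = 77)
Y(Z) = 1/(-2 + Z)
1/Y(Q(C(T))) = 1/(1/(-2 + 77)) = 1/(1/75) = 75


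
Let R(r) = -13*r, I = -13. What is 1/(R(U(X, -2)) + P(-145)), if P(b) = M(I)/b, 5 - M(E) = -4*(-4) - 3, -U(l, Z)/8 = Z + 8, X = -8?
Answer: 145/90488 ≈ 0.0016024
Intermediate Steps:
U(l, Z) = -64 - 8*Z (U(l, Z) = -8*(Z + 8) = -8*(8 + Z) = -64 - 8*Z)
M(E) = -8 (M(E) = 5 - (-4*(-4) - 3) = 5 - (16 - 3) = 5 - 1*13 = 5 - 13 = -8)
P(b) = -8/b
1/(R(U(X, -2)) + P(-145)) = 1/(-13*(-64 - 8*(-2)) - 8/(-145)) = 1/(-13*(-64 + 16) - 8*(-1/145)) = 1/(-13*(-48) + 8/145) = 1/(624 + 8/145) = 1/(90488/145) = 145/90488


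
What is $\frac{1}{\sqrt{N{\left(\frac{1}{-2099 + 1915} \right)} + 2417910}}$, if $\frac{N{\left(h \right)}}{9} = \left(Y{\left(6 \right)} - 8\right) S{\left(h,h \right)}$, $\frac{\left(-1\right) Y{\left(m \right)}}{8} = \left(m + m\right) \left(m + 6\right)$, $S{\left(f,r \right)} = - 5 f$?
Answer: $\frac{\sqrt{1278924315}}{55605405} \approx 0.00064314$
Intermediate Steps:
$Y{\left(m \right)} = - 16 m \left(6 + m\right)$ ($Y{\left(m \right)} = - 8 \left(m + m\right) \left(m + 6\right) = - 8 \cdot 2 m \left(6 + m\right) = - 16 m \left(6 + m\right)$)
$N{\left(h \right)} = 52200 h$ ($N{\left(h \right)} = 9 \left(\left(-16\right) 6 \left(6 + 6\right) - 8\right) \left(- 5 h\right) = 9 \left(\left(-16\right) 6 \cdot 12 - 8\right) \left(- 5 h\right) = 9 \left(-1152 - 8\right) \left(- 5 h\right) = 9 \left(- 1160 \left(- 5 h\right)\right) = 9 \cdot 5800 h = 52200 h$)
$\frac{1}{\sqrt{N{\left(\frac{1}{-2099 + 1915} \right)} + 2417910}} = \frac{1}{\sqrt{\frac{52200}{-2099 + 1915} + 2417910}} = \frac{1}{\sqrt{\frac{52200}{-184} + 2417910}} = \frac{1}{\sqrt{52200 \left(- \frac{1}{184}\right) + 2417910}} = \frac{1}{\sqrt{- \frac{6525}{23} + 2417910}} = \frac{1}{\sqrt{\frac{55605405}{23}}} = \frac{1}{\frac{1}{23} \sqrt{1278924315}} = \frac{\sqrt{1278924315}}{55605405}$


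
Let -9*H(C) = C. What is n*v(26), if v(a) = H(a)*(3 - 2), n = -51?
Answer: 442/3 ≈ 147.33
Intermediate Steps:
H(C) = -C/9
v(a) = -a/9 (v(a) = (-a/9)*(3 - 2) = -a/9*1 = -a/9)
n*v(26) = -(-17)*26/3 = -51*(-26/9) = 442/3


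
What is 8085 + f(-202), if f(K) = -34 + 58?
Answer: 8109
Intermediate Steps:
f(K) = 24
8085 + f(-202) = 8085 + 24 = 8109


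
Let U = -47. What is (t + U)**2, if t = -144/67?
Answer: 10843849/4489 ≈ 2415.6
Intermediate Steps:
t = -144/67 (t = -144*1/67 = -144/67 ≈ -2.1493)
(t + U)**2 = (-144/67 - 47)**2 = (-3293/67)**2 = 10843849/4489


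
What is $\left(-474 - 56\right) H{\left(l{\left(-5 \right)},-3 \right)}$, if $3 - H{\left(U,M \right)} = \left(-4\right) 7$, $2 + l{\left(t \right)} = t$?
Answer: $-16430$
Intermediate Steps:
$l{\left(t \right)} = -2 + t$
$H{\left(U,M \right)} = 31$ ($H{\left(U,M \right)} = 3 - \left(-4\right) 7 = 3 - -28 = 3 + 28 = 31$)
$\left(-474 - 56\right) H{\left(l{\left(-5 \right)},-3 \right)} = \left(-474 - 56\right) 31 = \left(-530\right) 31 = -16430$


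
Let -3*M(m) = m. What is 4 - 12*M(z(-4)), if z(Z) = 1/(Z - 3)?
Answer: 24/7 ≈ 3.4286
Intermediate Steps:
z(Z) = 1/(-3 + Z)
M(m) = -m/3
4 - 12*M(z(-4)) = 4 - (-4)/(-3 - 4) = 4 - (-4)/(-7) = 4 - (-4)*(-1)/7 = 4 - 12*1/21 = 4 - 4/7 = 24/7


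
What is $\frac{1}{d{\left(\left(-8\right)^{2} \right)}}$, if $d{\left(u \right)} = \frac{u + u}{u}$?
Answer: $\frac{1}{2} \approx 0.5$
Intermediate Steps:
$d{\left(u \right)} = 2$ ($d{\left(u \right)} = \frac{2 u}{u} = 2$)
$\frac{1}{d{\left(\left(-8\right)^{2} \right)}} = \frac{1}{2}$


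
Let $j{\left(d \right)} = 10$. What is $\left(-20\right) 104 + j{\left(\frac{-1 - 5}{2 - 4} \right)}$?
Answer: $-2070$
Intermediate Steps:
$\left(-20\right) 104 + j{\left(\frac{-1 - 5}{2 - 4} \right)} = \left(-20\right) 104 + 10 = -2080 + 10 = -2070$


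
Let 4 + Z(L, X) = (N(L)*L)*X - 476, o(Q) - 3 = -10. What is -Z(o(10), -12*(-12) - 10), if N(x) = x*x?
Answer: 46442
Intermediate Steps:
o(Q) = -7 (o(Q) = 3 - 10 = -7)
N(x) = x**2
Z(L, X) = -480 + X*L**3 (Z(L, X) = -4 + ((L**2*L)*X - 476) = -4 + (L**3*X - 476) = -4 + (X*L**3 - 476) = -4 + (-476 + X*L**3) = -480 + X*L**3)
-Z(o(10), -12*(-12) - 10) = -(-480 + (-12*(-12) - 10)*(-7)**3) = -(-480 + (144 - 10)*(-343)) = -(-480 + 134*(-343)) = -(-480 - 45962) = -1*(-46442) = 46442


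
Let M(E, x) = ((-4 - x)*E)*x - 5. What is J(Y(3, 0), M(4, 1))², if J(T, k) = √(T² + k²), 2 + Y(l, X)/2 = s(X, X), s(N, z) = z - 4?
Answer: 769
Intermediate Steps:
s(N, z) = -4 + z
Y(l, X) = -12 + 2*X (Y(l, X) = -4 + 2*(-4 + X) = -4 + (-8 + 2*X) = -12 + 2*X)
M(E, x) = -5 + E*x*(-4 - x) (M(E, x) = (E*(-4 - x))*x - 5 = E*x*(-4 - x) - 5 = -5 + E*x*(-4 - x))
J(Y(3, 0), M(4, 1))² = (√((-12 + 2*0)² + (-5 - 1*4*1² - 4*4*1)²))² = (√((-12 + 0)² + (-5 - 1*4*1 - 16)²))² = (√((-12)² + (-5 - 4 - 16)²))² = (√(144 + (-25)²))² = (√(144 + 625))² = (√769)² = 769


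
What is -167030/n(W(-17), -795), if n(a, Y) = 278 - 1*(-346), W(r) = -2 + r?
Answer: -83515/312 ≈ -267.68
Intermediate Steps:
n(a, Y) = 624 (n(a, Y) = 278 + 346 = 624)
-167030/n(W(-17), -795) = -167030/624 = -167030*1/624 = -83515/312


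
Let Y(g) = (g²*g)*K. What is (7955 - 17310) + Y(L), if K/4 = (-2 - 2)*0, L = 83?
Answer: -9355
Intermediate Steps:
K = 0 (K = 4*((-2 - 2)*0) = 4*(-4*0) = 4*0 = 0)
Y(g) = 0 (Y(g) = (g²*g)*0 = g³*0 = 0)
(7955 - 17310) + Y(L) = (7955 - 17310) + 0 = -9355 + 0 = -9355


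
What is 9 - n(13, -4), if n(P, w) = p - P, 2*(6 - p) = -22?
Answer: 5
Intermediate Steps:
p = 17 (p = 6 - ½*(-22) = 6 + 11 = 17)
n(P, w) = 17 - P
9 - n(13, -4) = 9 - (17 - 1*13) = 9 - (17 - 13) = 9 - 1*4 = 9 - 4 = 5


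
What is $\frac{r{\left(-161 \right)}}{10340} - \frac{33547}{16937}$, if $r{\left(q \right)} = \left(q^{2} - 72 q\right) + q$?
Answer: $\frac{71438711}{43782145} \approx 1.6317$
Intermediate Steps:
$r{\left(q \right)} = q^{2} - 71 q$
$\frac{r{\left(-161 \right)}}{10340} - \frac{33547}{16937} = \frac{\left(-161\right) \left(-71 - 161\right)}{10340} - \frac{33547}{16937} = \left(-161\right) \left(-232\right) \frac{1}{10340} - \frac{33547}{16937} = 37352 \cdot \frac{1}{10340} - \frac{33547}{16937} = \frac{9338}{2585} - \frac{33547}{16937} = \frac{71438711}{43782145}$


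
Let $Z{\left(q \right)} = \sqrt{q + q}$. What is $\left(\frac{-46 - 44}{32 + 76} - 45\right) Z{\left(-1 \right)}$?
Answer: $- \frac{275 i \sqrt{2}}{6} \approx - 64.818 i$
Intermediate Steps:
$Z{\left(q \right)} = \sqrt{2} \sqrt{q}$ ($Z{\left(q \right)} = \sqrt{2 q} = \sqrt{2} \sqrt{q}$)
$\left(\frac{-46 - 44}{32 + 76} - 45\right) Z{\left(-1 \right)} = \left(\frac{-46 - 44}{32 + 76} - 45\right) \sqrt{2} \sqrt{-1} = \left(- \frac{90}{108} - 45\right) \sqrt{2} i = \left(\left(-90\right) \frac{1}{108} - 45\right) i \sqrt{2} = \left(- \frac{5}{6} - 45\right) i \sqrt{2} = - \frac{275 i \sqrt{2}}{6}$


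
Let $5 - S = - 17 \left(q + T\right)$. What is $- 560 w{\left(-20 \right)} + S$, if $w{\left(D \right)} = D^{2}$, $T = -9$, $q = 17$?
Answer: $-223859$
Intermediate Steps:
$S = 141$ ($S = 5 - - 17 \left(17 - 9\right) = 5 - \left(-17\right) 8 = 5 - -136 = 5 + 136 = 141$)
$- 560 w{\left(-20 \right)} + S = - 560 \left(-20\right)^{2} + 141 = \left(-560\right) 400 + 141 = -224000 + 141 = -223859$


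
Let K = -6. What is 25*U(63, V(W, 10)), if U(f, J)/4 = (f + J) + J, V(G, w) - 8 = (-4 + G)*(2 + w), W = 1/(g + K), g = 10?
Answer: -1100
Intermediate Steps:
W = ¼ (W = 1/(10 - 6) = 1/4 = ¼ ≈ 0.25000)
V(G, w) = 8 + (-4 + G)*(2 + w)
U(f, J) = 4*f + 8*J (U(f, J) = 4*((f + J) + J) = 4*((J + f) + J) = 4*(f + 2*J) = 4*f + 8*J)
25*U(63, V(W, 10)) = 25*(4*63 + 8*(-4*10 + 2*(¼) + (¼)*10)) = 25*(252 + 8*(-40 + ½ + 5/2)) = 25*(252 + 8*(-37)) = 25*(252 - 296) = 25*(-44) = -1100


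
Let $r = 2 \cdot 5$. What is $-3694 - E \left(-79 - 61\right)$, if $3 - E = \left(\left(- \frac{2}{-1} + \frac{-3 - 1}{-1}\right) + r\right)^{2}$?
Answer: $-39114$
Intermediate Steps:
$r = 10$
$E = -253$ ($E = 3 - \left(\left(- \frac{2}{-1} + \frac{-3 - 1}{-1}\right) + 10\right)^{2} = 3 - \left(\left(\left(-2\right) \left(-1\right) - -4\right) + 10\right)^{2} = 3 - \left(\left(2 + 4\right) + 10\right)^{2} = 3 - \left(6 + 10\right)^{2} = 3 - 16^{2} = 3 - 256 = -253$)
$-3694 - E \left(-79 - 61\right) = -3694 - - 253 \left(-79 - 61\right) = -3694 - \left(-253\right) \left(-140\right) = -3694 - 35420 = -39114$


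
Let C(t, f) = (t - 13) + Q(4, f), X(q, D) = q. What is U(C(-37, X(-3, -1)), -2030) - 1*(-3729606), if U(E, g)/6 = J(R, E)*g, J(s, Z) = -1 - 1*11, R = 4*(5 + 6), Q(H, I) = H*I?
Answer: 3875766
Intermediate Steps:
R = 44 (R = 4*11 = 44)
J(s, Z) = -12 (J(s, Z) = -1 - 11 = -12)
C(t, f) = -13 + t + 4*f (C(t, f) = (t - 13) + 4*f = (-13 + t) + 4*f = -13 + t + 4*f)
U(E, g) = -72*g (U(E, g) = 6*(-12*g) = -72*g)
U(C(-37, X(-3, -1)), -2030) - 1*(-3729606) = -72*(-2030) - 1*(-3729606) = 146160 + 3729606 = 3875766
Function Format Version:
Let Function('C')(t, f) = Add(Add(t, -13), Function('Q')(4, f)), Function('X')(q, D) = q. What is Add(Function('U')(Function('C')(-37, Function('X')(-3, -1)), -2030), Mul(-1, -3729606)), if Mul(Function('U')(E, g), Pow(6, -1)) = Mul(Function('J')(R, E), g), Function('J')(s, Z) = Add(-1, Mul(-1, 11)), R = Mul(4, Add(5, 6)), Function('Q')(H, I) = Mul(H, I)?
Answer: 3875766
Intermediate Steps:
R = 44 (R = Mul(4, 11) = 44)
Function('J')(s, Z) = -12 (Function('J')(s, Z) = Add(-1, -11) = -12)
Function('C')(t, f) = Add(-13, t, Mul(4, f)) (Function('C')(t, f) = Add(Add(t, -13), Mul(4, f)) = Add(Add(-13, t), Mul(4, f)) = Add(-13, t, Mul(4, f)))
Function('U')(E, g) = Mul(-72, g) (Function('U')(E, g) = Mul(6, Mul(-12, g)) = Mul(-72, g))
Add(Function('U')(Function('C')(-37, Function('X')(-3, -1)), -2030), Mul(-1, -3729606)) = Add(Mul(-72, -2030), Mul(-1, -3729606)) = Add(146160, 3729606) = 3875766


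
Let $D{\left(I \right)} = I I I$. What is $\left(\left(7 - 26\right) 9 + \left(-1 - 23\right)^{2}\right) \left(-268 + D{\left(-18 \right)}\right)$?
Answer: $-2470500$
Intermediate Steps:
$D{\left(I \right)} = I^{3}$ ($D{\left(I \right)} = I^{2} I = I^{3}$)
$\left(\left(7 - 26\right) 9 + \left(-1 - 23\right)^{2}\right) \left(-268 + D{\left(-18 \right)}\right) = \left(\left(7 - 26\right) 9 + \left(-1 - 23\right)^{2}\right) \left(-268 + \left(-18\right)^{3}\right) = \left(\left(-19\right) 9 + \left(-24\right)^{2}\right) \left(-268 - 5832\right) = \left(-171 + 576\right) \left(-6100\right) = 405 \left(-6100\right) = -2470500$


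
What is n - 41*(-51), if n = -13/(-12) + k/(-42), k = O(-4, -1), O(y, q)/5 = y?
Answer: 175775/84 ≈ 2092.6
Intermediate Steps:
O(y, q) = 5*y
k = -20 (k = 5*(-4) = -20)
n = 131/84 (n = -13/(-12) - 20/(-42) = -13*(-1/12) - 20*(-1/42) = 13/12 + 10/21 = 131/84 ≈ 1.5595)
n - 41*(-51) = 131/84 - 41*(-51) = 131/84 + 2091 = 175775/84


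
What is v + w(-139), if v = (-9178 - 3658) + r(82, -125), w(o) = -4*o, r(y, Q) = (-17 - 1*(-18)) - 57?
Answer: -12336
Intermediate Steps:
r(y, Q) = -56 (r(y, Q) = (-17 + 18) - 57 = 1 - 57 = -56)
v = -12892 (v = (-9178 - 3658) - 56 = -12836 - 56 = -12892)
v + w(-139) = -12892 - 4*(-139) = -12892 + 556 = -12336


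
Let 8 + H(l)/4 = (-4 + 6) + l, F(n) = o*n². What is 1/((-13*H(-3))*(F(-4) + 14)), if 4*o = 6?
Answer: 1/17784 ≈ 5.6230e-5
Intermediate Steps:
o = 3/2 (o = (¼)*6 = 3/2 ≈ 1.5000)
F(n) = 3*n²/2
H(l) = -24 + 4*l (H(l) = -32 + 4*((-4 + 6) + l) = -32 + 4*(2 + l) = -32 + (8 + 4*l) = -24 + 4*l)
1/((-13*H(-3))*(F(-4) + 14)) = 1/((-13*(-24 + 4*(-3)))*((3/2)*(-4)² + 14)) = 1/((-13*(-24 - 12))*((3/2)*16 + 14)) = 1/((-13*(-36))*(24 + 14)) = 1/(468*38) = 1/17784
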